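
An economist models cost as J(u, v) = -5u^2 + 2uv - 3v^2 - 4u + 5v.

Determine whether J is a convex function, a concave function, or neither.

concave

J is quadratic, so its Hessian is the constant matrix H = [[-10, 2], [2, -6]].
det(H) = 56, tr(H) = -16.
det(H) > 0 and tr(H) < 0, so H is negative definite everywhere: concave.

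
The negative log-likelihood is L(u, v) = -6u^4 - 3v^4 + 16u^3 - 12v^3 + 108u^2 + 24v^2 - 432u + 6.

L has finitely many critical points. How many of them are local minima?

L separates as a function of u plus a function of v, so ∇L=0 decouples.
∂L/∂u = -24(u - 3)(u - 2)(u + 3) = 0 at u ∈ {-3, 2, 3}; ∂L/∂v = -12v(v - 1)(v + 4) = 0 at v ∈ {-4, 0, 1}.
The Hessian is diagonal: diag(L_uu, L_vv). Second derivatives: L_uu(-3)=-720, L_uu(2)=120, L_uu(3)=-144; L_vv(-4)=-240, L_vv(0)=48, L_vv(1)=-60.
Local minima occur where both diagonal entries positive: (2, 0). Count: 1.

1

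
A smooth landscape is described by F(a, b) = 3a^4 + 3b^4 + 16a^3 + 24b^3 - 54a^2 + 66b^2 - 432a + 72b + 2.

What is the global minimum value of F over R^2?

-1132

F(a,b) separates as P(a) + Q(b) + 2, so its minimum is min P + min Q + 2.
P'(a) = 12(a - 3)(a + 3)(a + 4) vanishes at a ∈ {-4, -3, 3}; Q'(b) = 12(b + 1)(b + 2)(b + 3) vanishes at b ∈ {-3, -2, -1}.
Local minima of P (where P''>0): P(-4)=608, P(3)=-1107. Local minima of Q: Q(-3)=-27, Q(-1)=-27.
So the global minimum of F is P(3) + Q(-3) + 2 = -1107 − 27 + 2 = -1132, attained at (3, -3).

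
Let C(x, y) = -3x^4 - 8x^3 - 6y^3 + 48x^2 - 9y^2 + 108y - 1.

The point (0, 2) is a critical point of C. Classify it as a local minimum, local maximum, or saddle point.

saddle point

The mixed partial ∂²C/∂x∂y is 0, so the Hessian at any point is diag(C_xx, C_yy) = diag(12(-3x^2 - 4x + 8), -18(2y + 1)).
At (0, 2): H = diag(96, -90).
The eigenvalues have opposite signs, so H is indefinite: a saddle point.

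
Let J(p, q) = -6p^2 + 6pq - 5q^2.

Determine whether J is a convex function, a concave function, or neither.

J is quadratic, so its Hessian is the constant matrix H = [[-12, 6], [6, -10]].
det(H) = 84, tr(H) = -22.
det(H) > 0 and tr(H) < 0, so H is negative definite everywhere: concave.

concave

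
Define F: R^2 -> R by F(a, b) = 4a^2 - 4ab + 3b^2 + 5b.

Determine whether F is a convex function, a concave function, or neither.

convex

F is quadratic, so its Hessian is the constant matrix H = [[8, -4], [-4, 6]].
det(H) = 32, tr(H) = 14.
det(H) > 0 and tr(H) > 0, so H is positive definite everywhere: convex.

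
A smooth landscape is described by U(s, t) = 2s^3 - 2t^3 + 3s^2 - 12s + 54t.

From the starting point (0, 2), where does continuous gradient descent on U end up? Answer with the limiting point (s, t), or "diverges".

(1, -3)

U is separable, so gradient descent decouples: s follows -∂U/∂s, t follows -∂U/∂t.
∂U/∂s = 6(s - 1)(s + 2); at s=0 this is -12, so s increases.
∂U/∂t = -6(t - 3)(t + 3); at t=2 this is 30, so t decreases.
s converges to its nearest critical value 1 (a local min of the s-part); t converges to -3. The iterate converges to (1, -3).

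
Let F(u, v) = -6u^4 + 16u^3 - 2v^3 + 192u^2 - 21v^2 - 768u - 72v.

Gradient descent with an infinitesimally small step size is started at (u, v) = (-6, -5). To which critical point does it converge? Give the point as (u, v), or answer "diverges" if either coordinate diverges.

diverges

F is separable, so gradient descent decouples: u follows -∂F/∂u, v follows -∂F/∂v.
∂F/∂u = -24(u - 4)(u - 2)(u + 4); at u=-6 this is 3840, so u decreases.
∂F/∂v = -6(v + 3)(v + 4); at v=-5 this is -12, so v increases.
The u-coordinate has no critical point in that direction and runs off to infinity.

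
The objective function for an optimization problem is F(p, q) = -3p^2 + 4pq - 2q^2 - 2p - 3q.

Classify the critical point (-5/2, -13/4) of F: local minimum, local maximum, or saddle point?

local maximum

The Hessian of F is constant: H = [[-6, 4], [4, -4]].
det(H) = (-6)·(-4) − 4² = 8.
det(H) > 0 and tr(H) = -10 < 0, so H is negative definite and the point is a local maximum.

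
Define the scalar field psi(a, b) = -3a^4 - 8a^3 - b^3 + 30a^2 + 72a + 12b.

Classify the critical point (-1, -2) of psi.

local minimum

The mixed partial ∂²psi/∂a∂b is 0, so the Hessian at any point is diag(psi_aa, psi_bb) = diag(12(-3a^2 - 4a + 5), -6b).
At (-1, -2): H = diag(72, 12).
Both eigenvalues are positive, so H is positive definite: a local minimum.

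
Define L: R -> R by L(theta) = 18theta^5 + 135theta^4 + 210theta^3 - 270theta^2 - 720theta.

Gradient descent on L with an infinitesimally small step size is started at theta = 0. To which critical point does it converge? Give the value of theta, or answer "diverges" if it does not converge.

L'(theta) = 90(theta - 1)(theta + 1)(theta + 2)(theta + 4), so L'(0) = -720.
Gradient descent moves in the -L' direction, i.e. theta is increasing.
The nearest critical point in that direction is theta = 1, where L'' = 2700 > 0 (a local minimum). The iterate converges there.

1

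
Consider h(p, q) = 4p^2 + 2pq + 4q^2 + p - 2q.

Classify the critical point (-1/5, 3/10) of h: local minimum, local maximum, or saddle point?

The Hessian of h is constant: H = [[8, 2], [2, 8]].
det(H) = 8·8 − 2² = 60.
det(H) > 0 and tr(H) = 16 > 0, so H is positive definite and the point is a local minimum.

local minimum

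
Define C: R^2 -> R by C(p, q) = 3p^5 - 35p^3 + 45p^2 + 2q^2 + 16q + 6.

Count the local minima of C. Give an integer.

C separates as a function of p plus a function of q, so ∇C=0 decouples.
∂C/∂p = 15p(p - 2)(p - 1)(p + 3) = 0 at p ∈ {-3, 0, 1, 2}; ∂C/∂q = 4(q + 4) = 0 at q ∈ {-4}.
The Hessian is diagonal: diag(C_pp, C_qq). Second derivatives: C_pp(-3)=-900, C_pp(0)=90, C_pp(1)=-60, C_pp(2)=150; C_qq(-4)=4.
Local minima occur where both diagonal entries positive: (0, -4), (2, -4). Count: 2.

2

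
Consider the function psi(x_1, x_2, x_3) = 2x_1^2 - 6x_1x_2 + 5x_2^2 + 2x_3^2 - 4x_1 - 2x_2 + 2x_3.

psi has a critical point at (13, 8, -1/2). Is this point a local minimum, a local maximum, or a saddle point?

The Hessian is constant: H = [[4, -6, 0], [-6, 10, 0], [0, 0, 4]].
Leading principal minors: Δ₁ = 4, Δ₂ = 4, Δ₃ = 16.
All leading minors are positive, so H is positive definite: a local minimum.

local minimum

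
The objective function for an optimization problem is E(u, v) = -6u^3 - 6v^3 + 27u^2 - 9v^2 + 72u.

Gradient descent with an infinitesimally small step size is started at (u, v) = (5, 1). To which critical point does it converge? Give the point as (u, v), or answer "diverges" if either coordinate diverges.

diverges

E is separable, so gradient descent decouples: u follows -∂E/∂u, v follows -∂E/∂v.
∂E/∂u = -18(u - 4)(u + 1); at u=5 this is -108, so u increases.
∂E/∂v = -18v(v + 1); at v=1 this is -36, so v increases.
The u-coordinate has no critical point in that direction and runs off to infinity.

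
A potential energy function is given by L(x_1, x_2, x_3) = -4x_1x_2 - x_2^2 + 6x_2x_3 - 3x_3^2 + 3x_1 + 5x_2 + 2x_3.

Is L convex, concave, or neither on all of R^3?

L is quadratic, so its Hessian is the constant matrix H = [[0, -4, 0], [-4, -2, 6], [0, 6, -6]].
Leading principal minors: 0, -16, 96.
Neither pattern holds ⇒ H is indefinite ⇒ neither convex nor concave.

neither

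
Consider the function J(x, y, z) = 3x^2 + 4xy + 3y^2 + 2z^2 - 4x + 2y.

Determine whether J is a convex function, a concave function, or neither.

convex

J is quadratic, so its Hessian is the constant matrix H = [[6, 4, 0], [4, 6, 0], [0, 0, 4]].
Leading principal minors: 6, 20, 80.
All positive ⇒ H ≻ 0 ⇒ convex.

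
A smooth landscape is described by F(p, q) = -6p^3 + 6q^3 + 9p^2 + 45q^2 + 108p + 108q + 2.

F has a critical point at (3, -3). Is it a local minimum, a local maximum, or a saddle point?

local maximum

The mixed partial ∂²F/∂p∂q is 0, so the Hessian at any point is diag(F_pp, F_qq) = diag(18(-2p + 1), 18(2q + 5)).
At (3, -3): H = diag(-90, -18).
Both eigenvalues are negative, so H is negative definite: a local maximum.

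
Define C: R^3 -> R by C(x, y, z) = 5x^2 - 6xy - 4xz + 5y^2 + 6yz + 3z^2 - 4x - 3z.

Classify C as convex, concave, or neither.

C is quadratic, so its Hessian is the constant matrix H = [[10, -6, -4], [-6, 10, 6], [-4, 6, 6]].
Leading principal minors: 10, 64, 152.
All positive ⇒ H ≻ 0 ⇒ convex.

convex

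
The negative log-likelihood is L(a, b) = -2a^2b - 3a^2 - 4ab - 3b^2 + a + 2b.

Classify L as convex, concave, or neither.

The term -2a^2b is cubic, so the Hessian is not constant.
∂²L/∂a² = -4b - 6, which takes both signs as b varies (negative for sufficiently large b). A diagonal entry of the Hessian changing sign means the Hessian is neither positive- nor negative-semidefinite on all of R^2.

neither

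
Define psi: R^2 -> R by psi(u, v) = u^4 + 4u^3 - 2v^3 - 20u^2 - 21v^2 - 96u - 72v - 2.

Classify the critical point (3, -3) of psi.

saddle point

The mixed partial ∂²psi/∂u∂v is 0, so the Hessian at any point is diag(psi_uu, psi_vv) = diag(4(3u^2 + 6u - 10), -6(2v + 7)).
At (3, -3): H = diag(140, -6).
The eigenvalues have opposite signs, so H is indefinite: a saddle point.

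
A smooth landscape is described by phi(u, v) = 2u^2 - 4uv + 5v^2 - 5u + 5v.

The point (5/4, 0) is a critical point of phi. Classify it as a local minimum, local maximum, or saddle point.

local minimum

The Hessian of phi is constant: H = [[4, -4], [-4, 10]].
det(H) = 4·10 − (-4)² = 24.
det(H) > 0 and tr(H) = 14 > 0, so H is positive definite and the point is a local minimum.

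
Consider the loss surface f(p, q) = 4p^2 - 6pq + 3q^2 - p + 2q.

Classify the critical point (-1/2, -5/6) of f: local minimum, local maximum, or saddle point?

The Hessian of f is constant: H = [[8, -6], [-6, 6]].
det(H) = 8·6 − (-6)² = 12.
det(H) > 0 and tr(H) = 14 > 0, so H is positive definite and the point is a local minimum.

local minimum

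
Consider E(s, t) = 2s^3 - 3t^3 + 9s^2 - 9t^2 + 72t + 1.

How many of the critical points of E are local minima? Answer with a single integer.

1

E separates as a function of s plus a function of t, so ∇E=0 decouples.
∂E/∂s = 6s(s + 3) = 0 at s ∈ {-3, 0}; ∂E/∂t = -9(t - 2)(t + 4) = 0 at t ∈ {-4, 2}.
The Hessian is diagonal: diag(E_ss, E_tt). Second derivatives: E_ss(-3)=-18, E_ss(0)=18; E_tt(-4)=54, E_tt(2)=-54.
Local minima occur where both diagonal entries positive: (0, -4). Count: 1.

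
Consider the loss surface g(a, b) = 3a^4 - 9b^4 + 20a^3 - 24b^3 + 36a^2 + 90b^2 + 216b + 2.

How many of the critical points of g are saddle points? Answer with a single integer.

5

g separates as a function of a plus a function of b, so ∇g=0 decouples.
∂g/∂a = 12a(a + 2)(a + 3) = 0 at a ∈ {-3, -2, 0}; ∂g/∂b = -36(b - 2)(b + 1)(b + 3) = 0 at b ∈ {-3, -1, 2}.
The Hessian is diagonal: diag(g_aa, g_bb). Second derivatives: g_aa(-3)=36, g_aa(-2)=-24, g_aa(0)=72; g_bb(-3)=-360, g_bb(-1)=216, g_bb(2)=-540.
Saddle points occur where the two diagonal entries have opposite signs: (-3, -3), (-3, 2), (-2, -1), (0, -3), (0, 2). Count: 5.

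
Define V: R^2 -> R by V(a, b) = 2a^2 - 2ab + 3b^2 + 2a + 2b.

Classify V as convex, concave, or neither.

convex

V is quadratic, so its Hessian is the constant matrix H = [[4, -2], [-2, 6]].
det(H) = 20, tr(H) = 10.
det(H) > 0 and tr(H) > 0, so H is positive definite everywhere: convex.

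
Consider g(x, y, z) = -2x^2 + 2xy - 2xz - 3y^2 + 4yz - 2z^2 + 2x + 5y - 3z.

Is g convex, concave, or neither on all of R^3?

g is quadratic, so its Hessian is the constant matrix H = [[-4, 2, -2], [2, -6, 4], [-2, 4, -4]].
Leading principal minors: -4, 20, -24.
Signs alternate −, +, − ⇒ H ≺ 0 ⇒ concave.

concave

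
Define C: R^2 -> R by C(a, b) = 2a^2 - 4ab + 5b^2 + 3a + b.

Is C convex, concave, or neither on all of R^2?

C is quadratic, so its Hessian is the constant matrix H = [[4, -4], [-4, 10]].
det(H) = 24, tr(H) = 14.
det(H) > 0 and tr(H) > 0, so H is positive definite everywhere: convex.

convex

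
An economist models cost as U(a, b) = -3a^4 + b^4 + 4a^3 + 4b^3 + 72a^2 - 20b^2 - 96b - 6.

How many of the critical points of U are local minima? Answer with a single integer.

U separates as a function of a plus a function of b, so ∇U=0 decouples.
∂U/∂a = -12a(a - 4)(a + 3) = 0 at a ∈ {-3, 0, 4}; ∂U/∂b = 4(b - 3)(b + 2)(b + 4) = 0 at b ∈ {-4, -2, 3}.
The Hessian is diagonal: diag(U_aa, U_bb). Second derivatives: U_aa(-3)=-252, U_aa(0)=144, U_aa(4)=-336; U_bb(-4)=56, U_bb(-2)=-40, U_bb(3)=140.
Local minima occur where both diagonal entries positive: (0, -4), (0, 3). Count: 2.

2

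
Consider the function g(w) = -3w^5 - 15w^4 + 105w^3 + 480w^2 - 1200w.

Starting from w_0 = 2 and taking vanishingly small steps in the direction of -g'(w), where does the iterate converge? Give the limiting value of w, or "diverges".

g'(w) = -15(w - 4)(w - 1)(w + 4)(w + 5), so g'(2) = 1260.
Gradient descent moves in the -g' direction, i.e. w is decreasing.
The nearest critical point in that direction is w = 1, where g'' = 1350 > 0 (a local minimum). The iterate converges there.

1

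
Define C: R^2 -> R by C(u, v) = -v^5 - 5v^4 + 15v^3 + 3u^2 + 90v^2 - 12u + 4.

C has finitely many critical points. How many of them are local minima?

2

C separates as a function of u plus a function of v, so ∇C=0 decouples.
∂C/∂u = 6(u - 2) = 0 at u ∈ {2}; ∂C/∂v = -5v(v - 3)(v + 3)(v + 4) = 0 at v ∈ {-4, -3, 0, 3}.
The Hessian is diagonal: diag(C_uu, C_vv). Second derivatives: C_uu(2)=6; C_vv(-4)=140, C_vv(-3)=-90, C_vv(0)=180, C_vv(3)=-630.
Local minima occur where both diagonal entries positive: (2, -4), (2, 0). Count: 2.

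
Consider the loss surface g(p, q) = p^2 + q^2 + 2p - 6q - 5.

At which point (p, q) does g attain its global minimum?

g(p,q) separates as A(p) + B(q) − 5, so its minimum is min A + min B − 5.
A'(p) = 2p + 2 vanishes at p ∈ {-1}; B'(q) = 2q - 6 vanishes at q ∈ {3}.
Local minima of A (where A''>0): A(-1)=-1. Local minima of B: B(3)=-9.
So the global minimum of g is A(-1) + B(3) − 5 = -1 − 9 − 5 = -15, attained at (-1, 3).

(-1, 3)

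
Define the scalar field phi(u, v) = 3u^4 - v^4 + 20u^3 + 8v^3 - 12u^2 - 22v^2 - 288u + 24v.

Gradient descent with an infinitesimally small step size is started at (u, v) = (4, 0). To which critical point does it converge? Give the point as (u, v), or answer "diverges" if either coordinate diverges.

diverges

phi is separable, so gradient descent decouples: u follows -∂phi/∂u, v follows -∂phi/∂v.
∂phi/∂u = 12(u - 2)(u + 3)(u + 4); at u=4 this is 1344, so u decreases.
∂phi/∂v = -4(v - 3)(v - 2)(v - 1); at v=0 this is 24, so v decreases.
The v-coordinate has no critical point in that direction and runs off to infinity.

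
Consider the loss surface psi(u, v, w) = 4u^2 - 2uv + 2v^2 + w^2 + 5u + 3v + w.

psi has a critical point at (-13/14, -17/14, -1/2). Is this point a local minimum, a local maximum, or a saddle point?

local minimum

The Hessian is constant: H = [[8, -2, 0], [-2, 4, 0], [0, 0, 2]].
Leading principal minors: Δ₁ = 8, Δ₂ = 28, Δ₃ = 56.
All leading minors are positive, so H is positive definite: a local minimum.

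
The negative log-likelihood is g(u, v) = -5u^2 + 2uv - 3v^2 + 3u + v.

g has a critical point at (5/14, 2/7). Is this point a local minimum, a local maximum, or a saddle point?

The Hessian of g is constant: H = [[-10, 2], [2, -6]].
det(H) = (-10)·(-6) − 2² = 56.
det(H) > 0 and tr(H) = -16 < 0, so H is negative definite and the point is a local maximum.

local maximum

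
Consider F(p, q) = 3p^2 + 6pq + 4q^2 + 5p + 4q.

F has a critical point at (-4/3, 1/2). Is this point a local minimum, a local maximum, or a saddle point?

local minimum

The Hessian of F is constant: H = [[6, 6], [6, 8]].
det(H) = 6·8 − 6² = 12.
det(H) > 0 and tr(H) = 14 > 0, so H is positive definite and the point is a local minimum.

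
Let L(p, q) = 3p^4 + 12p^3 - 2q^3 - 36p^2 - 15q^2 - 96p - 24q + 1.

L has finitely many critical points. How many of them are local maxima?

L separates as a function of p plus a function of q, so ∇L=0 decouples.
∂L/∂p = 12(p - 2)(p + 1)(p + 4) = 0 at p ∈ {-4, -1, 2}; ∂L/∂q = -6(q + 1)(q + 4) = 0 at q ∈ {-4, -1}.
The Hessian is diagonal: diag(L_pp, L_qq). Second derivatives: L_pp(-4)=216, L_pp(-1)=-108, L_pp(2)=216; L_qq(-4)=18, L_qq(-1)=-18.
Local maxima occur where both diagonal entries negative: (-1, -1). Count: 1.

1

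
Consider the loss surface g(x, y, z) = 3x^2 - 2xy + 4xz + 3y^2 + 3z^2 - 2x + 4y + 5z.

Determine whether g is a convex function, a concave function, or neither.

convex

g is quadratic, so its Hessian is the constant matrix H = [[6, -2, 4], [-2, 6, 0], [4, 0, 6]].
Leading principal minors: 6, 32, 96.
All positive ⇒ H ≻ 0 ⇒ convex.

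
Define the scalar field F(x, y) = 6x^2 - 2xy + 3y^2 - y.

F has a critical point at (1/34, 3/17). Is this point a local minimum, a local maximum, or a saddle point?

The Hessian of F is constant: H = [[12, -2], [-2, 6]].
det(H) = 12·6 − (-2)² = 68.
det(H) > 0 and tr(H) = 18 > 0, so H is positive definite and the point is a local minimum.

local minimum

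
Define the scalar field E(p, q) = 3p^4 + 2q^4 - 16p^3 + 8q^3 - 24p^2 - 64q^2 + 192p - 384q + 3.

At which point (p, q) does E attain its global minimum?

E(p,q) separates as A(p) + B(q) + 3, so its minimum is min A + min B + 3.
A'(p) = 12(p - 4)(p - 2)(p + 2) vanishes at p ∈ {-2, 2, 4}; B'(q) = 8(q - 4)(q + 3)(q + 4) vanishes at q ∈ {-4, -3, 4}.
Local minima of A (where A''>0): A(-2)=-304, A(4)=128. Local minima of B: B(-4)=512, B(4)=-1536.
So the global minimum of E is A(-2) + B(4) + 3 = -304 − 1536 + 3 = -1837, attained at (-2, 4).

(-2, 4)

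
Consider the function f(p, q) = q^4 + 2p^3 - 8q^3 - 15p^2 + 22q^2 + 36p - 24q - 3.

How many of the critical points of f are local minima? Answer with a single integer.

f separates as a function of p plus a function of q, so ∇f=0 decouples.
∂f/∂p = 6(p - 3)(p - 2) = 0 at p ∈ {2, 3}; ∂f/∂q = 4(q - 3)(q - 2)(q - 1) = 0 at q ∈ {1, 2, 3}.
The Hessian is diagonal: diag(f_pp, f_qq). Second derivatives: f_pp(2)=-6, f_pp(3)=6; f_qq(1)=8, f_qq(2)=-4, f_qq(3)=8.
Local minima occur where both diagonal entries positive: (3, 1), (3, 3). Count: 2.

2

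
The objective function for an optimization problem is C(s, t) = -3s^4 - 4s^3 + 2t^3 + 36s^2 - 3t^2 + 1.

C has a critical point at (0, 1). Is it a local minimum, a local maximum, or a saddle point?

The mixed partial ∂²C/∂s∂t is 0, so the Hessian at any point is diag(C_ss, C_tt) = diag(12(-3s^2 - 2s + 6), 6(2t - 1)).
At (0, 1): H = diag(72, 6).
Both eigenvalues are positive, so H is positive definite: a local minimum.

local minimum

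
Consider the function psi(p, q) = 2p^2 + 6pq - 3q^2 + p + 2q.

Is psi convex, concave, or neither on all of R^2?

psi is quadratic, so its Hessian is the constant matrix H = [[4, 6], [6, -6]].
det(H) = -60, tr(H) = -2.
det(H) < 0, so H is indefinite: neither convex nor concave.

neither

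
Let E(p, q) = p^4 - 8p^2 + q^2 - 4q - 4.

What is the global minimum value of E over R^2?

E(p,q) separates as A(p) + B(q) − 4, so its minimum is min A + min B − 4.
A'(p) = 4p(p - 2)(p + 2) vanishes at p ∈ {-2, 0, 2}; B'(q) = 2q - 4 vanishes at q ∈ {2}.
Local minima of A (where A''>0): A(-2)=-16, A(2)=-16. Local minima of B: B(2)=-4.
So the global minimum of E is A(-2) + B(2) − 4 = -16 − 4 − 4 = -24, attained at (-2, 2).

-24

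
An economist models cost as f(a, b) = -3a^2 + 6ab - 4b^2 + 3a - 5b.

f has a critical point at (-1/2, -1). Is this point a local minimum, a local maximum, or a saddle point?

The Hessian of f is constant: H = [[-6, 6], [6, -8]].
det(H) = (-6)·(-8) − 6² = 12.
det(H) > 0 and tr(H) = -14 < 0, so H is negative definite and the point is a local maximum.

local maximum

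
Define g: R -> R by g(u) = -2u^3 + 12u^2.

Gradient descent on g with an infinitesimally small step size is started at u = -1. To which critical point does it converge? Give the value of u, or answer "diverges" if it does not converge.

0

g'(u) = -6u(u - 4), so g'(-1) = -30.
Gradient descent moves in the -g' direction, i.e. u is increasing.
The nearest critical point in that direction is u = 0, where g'' = 24 > 0 (a local minimum). The iterate converges there.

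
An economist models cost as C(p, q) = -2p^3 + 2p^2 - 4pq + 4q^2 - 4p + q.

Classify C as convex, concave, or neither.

The term -2p^3 is cubic, so the Hessian is not constant.
∂²C/∂p² = -12p + 4, which takes both signs as p varies (negative for sufficiently large p). A diagonal entry of the Hessian changing sign means the Hessian is neither positive- nor negative-semidefinite on all of R^2.

neither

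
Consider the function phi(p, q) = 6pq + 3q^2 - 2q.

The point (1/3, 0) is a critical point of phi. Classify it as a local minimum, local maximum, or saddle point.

saddle point

The Hessian of phi is constant: H = [[0, 6], [6, 6]].
det(H) = 0·6 − 6² = -36.
Since det(H) < 0, H is indefinite and the critical point is a saddle point.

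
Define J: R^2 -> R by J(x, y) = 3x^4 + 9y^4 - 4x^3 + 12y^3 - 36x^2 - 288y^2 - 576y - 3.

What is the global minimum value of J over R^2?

J(x,y) separates as P(x) + Q(y) − 3, so its minimum is min P + min Q − 3.
P'(x) = 12x(x - 3)(x + 2) vanishes at x ∈ {-2, 0, 3}; Q'(y) = 36(y - 4)(y + 1)(y + 4) vanishes at y ∈ {-4, -1, 4}.
Local minima of P (where P''>0): P(-2)=-64, P(3)=-189. Local minima of Q: Q(-4)=-768, Q(4)=-3840.
So the global minimum of J is P(3) + Q(4) − 3 = -189 − 3840 − 3 = -4032, attained at (3, 4).

-4032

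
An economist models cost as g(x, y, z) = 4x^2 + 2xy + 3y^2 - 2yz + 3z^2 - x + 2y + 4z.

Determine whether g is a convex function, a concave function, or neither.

convex

g is quadratic, so its Hessian is the constant matrix H = [[8, 2, 0], [2, 6, -2], [0, -2, 6]].
Leading principal minors: 8, 44, 232.
All positive ⇒ H ≻ 0 ⇒ convex.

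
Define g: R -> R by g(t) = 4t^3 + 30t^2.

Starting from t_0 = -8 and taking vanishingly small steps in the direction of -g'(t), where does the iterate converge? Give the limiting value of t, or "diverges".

diverges

g'(t) = 12t(t + 5), so g'(-8) = 288.
Gradient descent moves in the -g' direction, i.e. t is decreasing.
There is no critical point below t=-8, and g' keeps the same sign, so the iterate runs off to −∞.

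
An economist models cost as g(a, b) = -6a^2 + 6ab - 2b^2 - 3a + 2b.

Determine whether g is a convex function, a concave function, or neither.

concave

g is quadratic, so its Hessian is the constant matrix H = [[-12, 6], [6, -4]].
det(H) = 12, tr(H) = -16.
det(H) > 0 and tr(H) < 0, so H is negative definite everywhere: concave.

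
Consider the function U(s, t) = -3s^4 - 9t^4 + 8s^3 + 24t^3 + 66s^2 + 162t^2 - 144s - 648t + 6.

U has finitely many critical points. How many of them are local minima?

U separates as a function of s plus a function of t, so ∇U=0 decouples.
∂U/∂s = -12(s - 4)(s - 1)(s + 3) = 0 at s ∈ {-3, 1, 4}; ∂U/∂t = -36(t - 3)(t - 2)(t + 3) = 0 at t ∈ {-3, 2, 3}.
The Hessian is diagonal: diag(U_ss, U_tt). Second derivatives: U_ss(-3)=-336, U_ss(1)=144, U_ss(4)=-252; U_tt(-3)=-1080, U_tt(2)=180, U_tt(3)=-216.
Local minima occur where both diagonal entries positive: (1, 2). Count: 1.

1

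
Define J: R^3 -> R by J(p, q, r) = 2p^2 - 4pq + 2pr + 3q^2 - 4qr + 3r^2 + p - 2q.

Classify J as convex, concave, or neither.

convex

J is quadratic, so its Hessian is the constant matrix H = [[4, -4, 2], [-4, 6, -4], [2, -4, 6]].
Leading principal minors: 4, 8, 24.
All positive ⇒ H ≻ 0 ⇒ convex.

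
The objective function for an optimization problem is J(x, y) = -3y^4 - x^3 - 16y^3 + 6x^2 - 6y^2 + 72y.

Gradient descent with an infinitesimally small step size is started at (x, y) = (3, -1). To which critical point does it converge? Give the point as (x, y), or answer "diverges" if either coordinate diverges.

J is separable, so gradient descent decouples: x follows -∂J/∂x, y follows -∂J/∂y.
∂J/∂x = -3x(x - 4); at x=3 this is 9, so x decreases.
∂J/∂y = -12(y - 1)(y + 2)(y + 3); at y=-1 this is 48, so y decreases.
x converges to its nearest critical value 0 (a local min of the x-part); y converges to -2. The iterate converges to (0, -2).

(0, -2)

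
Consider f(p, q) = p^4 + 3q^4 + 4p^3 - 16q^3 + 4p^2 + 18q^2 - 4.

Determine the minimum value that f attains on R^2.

-31

f(p,q) separates as A(p) + B(q) − 4, so its minimum is min A + min B − 4.
A'(p) = 4p(p + 1)(p + 2) vanishes at p ∈ {-2, -1, 0}; B'(q) = 12q(q - 3)(q - 1) vanishes at q ∈ {0, 1, 3}.
Local minima of A (where A''>0): A(-2)=0, A(0)=0. Local minima of B: B(0)=0, B(3)=-27.
So the global minimum of f is A(-2) + B(3) − 4 = 0 − 27 − 4 = -31, attained at (-2, 3).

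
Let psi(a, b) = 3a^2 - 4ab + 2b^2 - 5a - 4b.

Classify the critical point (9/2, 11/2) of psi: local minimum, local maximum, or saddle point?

The Hessian of psi is constant: H = [[6, -4], [-4, 4]].
det(H) = 6·4 − (-4)² = 8.
det(H) > 0 and tr(H) = 10 > 0, so H is positive definite and the point is a local minimum.

local minimum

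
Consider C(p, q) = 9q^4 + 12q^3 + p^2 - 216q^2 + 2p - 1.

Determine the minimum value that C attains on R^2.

C(p,q) separates as A(p) + B(q) − 1, so its minimum is min A + min B − 1.
A'(p) = 2p + 2 vanishes at p ∈ {-1}; B'(q) = 36q(q - 3)(q + 4) vanishes at q ∈ {-4, 0, 3}.
Local minima of A (where A''>0): A(-1)=-1. Local minima of B: B(-4)=-1920, B(3)=-891.
So the global minimum of C is A(-1) + B(-4) − 1 = -1 − 1920 − 1 = -1922, attained at (-1, -4).

-1922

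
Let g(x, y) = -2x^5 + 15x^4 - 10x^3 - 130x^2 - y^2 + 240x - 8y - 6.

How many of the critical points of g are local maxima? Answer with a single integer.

2

g separates as a function of x plus a function of y, so ∇g=0 decouples.
∂g/∂x = -10(x - 4)(x - 3)(x - 1)(x + 2) = 0 at x ∈ {-2, 1, 3, 4}; ∂g/∂y = -2(y + 4) = 0 at y ∈ {-4}.
The Hessian is diagonal: diag(g_xx, g_yy). Second derivatives: g_xx(-2)=900, g_xx(1)=-180, g_xx(3)=100, g_xx(4)=-180; g_yy(-4)=-2.
Local maxima occur where both diagonal entries negative: (1, -4), (4, -4). Count: 2.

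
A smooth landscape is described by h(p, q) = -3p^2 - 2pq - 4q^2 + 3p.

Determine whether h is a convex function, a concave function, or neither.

h is quadratic, so its Hessian is the constant matrix H = [[-6, -2], [-2, -8]].
det(H) = 44, tr(H) = -14.
det(H) > 0 and tr(H) < 0, so H is negative definite everywhere: concave.

concave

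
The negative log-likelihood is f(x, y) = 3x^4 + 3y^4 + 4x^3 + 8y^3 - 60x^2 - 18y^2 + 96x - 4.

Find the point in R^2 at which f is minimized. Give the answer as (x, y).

f(x,y) separates as P(x) + Q(y) − 4, so its minimum is min P + min Q − 4.
P'(x) = 12(x - 2)(x - 1)(x + 4) vanishes at x ∈ {-4, 1, 2}; Q'(y) = 12y(y - 1)(y + 3) vanishes at y ∈ {-3, 0, 1}.
Local minima of P (where P''>0): P(-4)=-832, P(2)=32. Local minima of Q: Q(-3)=-135, Q(1)=-7.
So the global minimum of f is P(-4) + Q(-3) − 4 = -832 − 135 − 4 = -971, attained at (-4, -3).

(-4, -3)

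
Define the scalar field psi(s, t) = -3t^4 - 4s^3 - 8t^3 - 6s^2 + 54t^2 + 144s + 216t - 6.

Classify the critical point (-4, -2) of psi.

local minimum

The mixed partial ∂²psi/∂s∂t is 0, so the Hessian at any point is diag(psi_ss, psi_tt) = diag(-12(2s + 1), 12(-3t^2 - 4t + 9)).
At (-4, -2): H = diag(84, 60).
Both eigenvalues are positive, so H is positive definite: a local minimum.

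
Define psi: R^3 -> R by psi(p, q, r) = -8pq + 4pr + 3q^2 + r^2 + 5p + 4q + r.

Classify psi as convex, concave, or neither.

psi is quadratic, so its Hessian is the constant matrix H = [[0, -8, 4], [-8, 6, 0], [4, 0, 2]].
Leading principal minors: 0, -64, -224.
Neither pattern holds ⇒ H is indefinite ⇒ neither convex nor concave.

neither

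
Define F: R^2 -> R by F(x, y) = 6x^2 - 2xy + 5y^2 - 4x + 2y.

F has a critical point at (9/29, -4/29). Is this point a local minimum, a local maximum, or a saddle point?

local minimum

The Hessian of F is constant: H = [[12, -2], [-2, 10]].
det(H) = 12·10 − (-2)² = 116.
det(H) > 0 and tr(H) = 22 > 0, so H is positive definite and the point is a local minimum.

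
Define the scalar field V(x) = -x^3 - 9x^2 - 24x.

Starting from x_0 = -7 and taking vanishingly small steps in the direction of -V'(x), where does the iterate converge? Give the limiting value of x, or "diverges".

-4

V'(x) = -3(x + 2)(x + 4), so V'(-7) = -45.
Gradient descent moves in the -V' direction, i.e. x is increasing.
The nearest critical point in that direction is x = -4, where V'' = 6 > 0 (a local minimum). The iterate converges there.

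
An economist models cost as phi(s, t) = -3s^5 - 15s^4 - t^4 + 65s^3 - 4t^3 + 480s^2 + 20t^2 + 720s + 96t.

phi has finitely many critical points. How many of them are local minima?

phi separates as a function of s plus a function of t, so ∇phi=0 decouples.
∂phi/∂s = -15(s - 4)(s + 1)(s + 3)(s + 4) = 0 at s ∈ {-4, -3, -1, 4}; ∂phi/∂t = -4(t - 3)(t + 2)(t + 4) = 0 at t ∈ {-4, -2, 3}.
The Hessian is diagonal: diag(phi_ss, phi_tt). Second derivatives: phi_ss(-4)=360, phi_ss(-3)=-210, phi_ss(-1)=450, phi_ss(4)=-4200; phi_tt(-4)=-56, phi_tt(-2)=40, phi_tt(3)=-140.
Local minima occur where both diagonal entries positive: (-4, -2), (-1, -2). Count: 2.

2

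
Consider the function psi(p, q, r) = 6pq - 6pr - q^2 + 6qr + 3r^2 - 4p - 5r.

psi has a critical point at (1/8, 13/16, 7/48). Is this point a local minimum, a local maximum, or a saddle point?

saddle point

The Hessian is constant: H = [[0, 6, -6], [6, -2, 6], [-6, 6, 6]].
Leading principal minors: Δ₁ = 0, Δ₂ = -36, Δ₃ = -576.
The minors fit neither the all-positive nor the alternating-sign pattern, so H is indefinite: a saddle point.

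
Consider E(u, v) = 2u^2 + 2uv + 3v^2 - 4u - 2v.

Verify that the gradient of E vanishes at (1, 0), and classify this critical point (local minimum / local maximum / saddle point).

∇E = (4u + 2v - 4, 2u + 6v - 2); substituting (1, 0) gives ∇E = (0, 0), so (1, 0) is indeed a critical point.
The Hessian of E is constant: H = [[4, 2], [2, 6]].
det(H) = 4·6 − 2² = 20.
det(H) > 0 and tr(H) = 10 > 0, so H is positive definite and the point is a local minimum.

local minimum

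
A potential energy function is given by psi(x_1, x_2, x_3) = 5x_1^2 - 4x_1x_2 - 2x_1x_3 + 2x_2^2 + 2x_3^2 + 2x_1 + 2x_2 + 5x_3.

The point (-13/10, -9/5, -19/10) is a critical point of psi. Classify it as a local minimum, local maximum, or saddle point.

local minimum

The Hessian is constant: H = [[10, -4, -2], [-4, 4, 0], [-2, 0, 4]].
Leading principal minors: Δ₁ = 10, Δ₂ = 24, Δ₃ = 80.
All leading minors are positive, so H is positive definite: a local minimum.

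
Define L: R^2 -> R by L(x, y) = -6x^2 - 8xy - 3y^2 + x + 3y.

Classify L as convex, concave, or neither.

L is quadratic, so its Hessian is the constant matrix H = [[-12, -8], [-8, -6]].
det(H) = 8, tr(H) = -18.
det(H) > 0 and tr(H) < 0, so H is negative definite everywhere: concave.

concave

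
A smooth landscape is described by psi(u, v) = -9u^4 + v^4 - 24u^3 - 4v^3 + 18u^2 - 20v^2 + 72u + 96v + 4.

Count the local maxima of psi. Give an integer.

2

psi separates as a function of u plus a function of v, so ∇psi=0 decouples.
∂psi/∂u = -36(u - 1)(u + 1)(u + 2) = 0 at u ∈ {-2, -1, 1}; ∂psi/∂v = 4(v - 4)(v - 2)(v + 3) = 0 at v ∈ {-3, 2, 4}.
The Hessian is diagonal: diag(psi_uu, psi_vv). Second derivatives: psi_uu(-2)=-108, psi_uu(-1)=72, psi_uu(1)=-216; psi_vv(-3)=140, psi_vv(2)=-40, psi_vv(4)=56.
Local maxima occur where both diagonal entries negative: (-2, 2), (1, 2). Count: 2.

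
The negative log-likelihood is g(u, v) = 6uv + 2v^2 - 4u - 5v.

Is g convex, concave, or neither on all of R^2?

neither

g is quadratic, so its Hessian is the constant matrix H = [[0, 6], [6, 4]].
det(H) = -36, tr(H) = 4.
det(H) < 0, so H is indefinite: neither convex nor concave.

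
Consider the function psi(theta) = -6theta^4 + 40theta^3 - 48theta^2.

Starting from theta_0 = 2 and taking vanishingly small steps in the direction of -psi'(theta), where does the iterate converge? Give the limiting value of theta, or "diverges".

psi'(theta) = -24theta(theta - 4)(theta - 1), so psi'(2) = 96.
Gradient descent moves in the -psi' direction, i.e. theta is decreasing.
The nearest critical point in that direction is theta = 1, where psi'' = 72 > 0 (a local minimum). The iterate converges there.

1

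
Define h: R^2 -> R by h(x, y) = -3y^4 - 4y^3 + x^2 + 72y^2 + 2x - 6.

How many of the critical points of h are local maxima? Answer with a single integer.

0

h separates as a function of x plus a function of y, so ∇h=0 decouples.
∂h/∂x = 2(x + 1) = 0 at x ∈ {-1}; ∂h/∂y = -12y(y - 3)(y + 4) = 0 at y ∈ {-4, 0, 3}.
The Hessian is diagonal: diag(h_xx, h_yy). Second derivatives: h_xx(-1)=2; h_yy(-4)=-336, h_yy(0)=144, h_yy(3)=-252.
Local maxima occur where both diagonal entries negative: none. Count: 0.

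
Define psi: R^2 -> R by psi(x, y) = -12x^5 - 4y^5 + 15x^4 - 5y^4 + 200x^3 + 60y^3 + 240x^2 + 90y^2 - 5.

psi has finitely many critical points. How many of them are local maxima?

4

psi separates as a function of x plus a function of y, so ∇psi=0 decouples.
∂psi/∂x = -60x(x - 4)(x + 1)(x + 2) = 0 at x ∈ {-2, -1, 0, 4}; ∂psi/∂y = -20y(y - 3)(y + 1)(y + 3) = 0 at y ∈ {-3, -1, 0, 3}.
The Hessian is diagonal: diag(psi_xx, psi_yy). Second derivatives: psi_xx(-2)=720, psi_xx(-1)=-300, psi_xx(0)=480, psi_xx(4)=-7200; psi_yy(-3)=720, psi_yy(-1)=-160, psi_yy(0)=180, psi_yy(3)=-1440.
Local maxima occur where both diagonal entries negative: (-1, -1), (-1, 3), (4, -1), (4, 3). Count: 4.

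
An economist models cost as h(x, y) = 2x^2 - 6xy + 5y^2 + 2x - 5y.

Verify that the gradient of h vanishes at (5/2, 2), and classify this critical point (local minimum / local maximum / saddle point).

local minimum

∇h = (4x - 6y + 2, -6x + 10y - 5); substituting (5/2, 2) gives ∇h = (0, 0), so (5/2, 2) is indeed a critical point.
The Hessian of h is constant: H = [[4, -6], [-6, 10]].
det(H) = 4·10 − (-6)² = 4.
det(H) > 0 and tr(H) = 14 > 0, so H is positive definite and the point is a local minimum.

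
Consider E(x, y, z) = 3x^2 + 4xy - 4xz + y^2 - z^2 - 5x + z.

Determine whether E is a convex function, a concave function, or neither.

neither

E is quadratic, so its Hessian is the constant matrix H = [[6, 4, -4], [4, 2, 0], [-4, 0, -2]].
Leading principal minors: 6, -4, -24.
Neither pattern holds ⇒ H is indefinite ⇒ neither convex nor concave.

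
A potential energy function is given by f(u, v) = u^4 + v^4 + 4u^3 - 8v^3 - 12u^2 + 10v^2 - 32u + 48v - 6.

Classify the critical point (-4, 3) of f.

The mixed partial ∂²f/∂u∂v is 0, so the Hessian at any point is diag(f_uu, f_vv) = diag(12(u^2 + 2u - 2), 4(3v^2 - 12v + 5)).
At (-4, 3): H = diag(72, -16).
The eigenvalues have opposite signs, so H is indefinite: a saddle point.

saddle point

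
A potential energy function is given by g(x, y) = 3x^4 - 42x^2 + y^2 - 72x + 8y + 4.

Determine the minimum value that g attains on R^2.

-363

g(x,y) separates as P(x) + Q(y) + 4, so its minimum is min P + min Q + 4.
P'(x) = 12(x - 3)(x + 1)(x + 2) vanishes at x ∈ {-2, -1, 3}; Q'(y) = 2y + 8 vanishes at y ∈ {-4}.
Local minima of P (where P''>0): P(-2)=24, P(3)=-351. Local minima of Q: Q(-4)=-16.
So the global minimum of g is P(3) + Q(-4) + 4 = -351 − 16 + 4 = -363, attained at (3, -4).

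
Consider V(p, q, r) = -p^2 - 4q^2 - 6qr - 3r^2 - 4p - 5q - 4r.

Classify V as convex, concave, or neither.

V is quadratic, so its Hessian is the constant matrix H = [[-2, 0, 0], [0, -8, -6], [0, -6, -6]].
Leading principal minors: -2, 16, -24.
Signs alternate −, +, − ⇒ H ≺ 0 ⇒ concave.

concave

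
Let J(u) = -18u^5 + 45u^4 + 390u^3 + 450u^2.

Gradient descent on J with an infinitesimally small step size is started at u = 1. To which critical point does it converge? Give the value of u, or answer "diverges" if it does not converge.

J'(u) = -90u(u - 5)(u + 1)(u + 2), so J'(1) = 2160.
Gradient descent moves in the -J' direction, i.e. u is decreasing.
The nearest critical point in that direction is u = 0, where J'' = 900 > 0 (a local minimum). The iterate converges there.

0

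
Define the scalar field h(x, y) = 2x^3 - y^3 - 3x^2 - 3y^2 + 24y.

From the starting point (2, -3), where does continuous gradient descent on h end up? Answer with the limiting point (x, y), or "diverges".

(1, -4)

h is separable, so gradient descent decouples: x follows -∂h/∂x, y follows -∂h/∂y.
∂h/∂x = 6x(x - 1); at x=2 this is 12, so x decreases.
∂h/∂y = -3(y - 2)(y + 4); at y=-3 this is 15, so y decreases.
x converges to its nearest critical value 1 (a local min of the x-part); y converges to -4. The iterate converges to (1, -4).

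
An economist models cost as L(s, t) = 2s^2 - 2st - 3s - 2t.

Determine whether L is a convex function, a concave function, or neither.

L is quadratic, so its Hessian is the constant matrix H = [[4, -2], [-2, 0]].
det(H) = -4, tr(H) = 4.
det(H) < 0, so H is indefinite: neither convex nor concave.

neither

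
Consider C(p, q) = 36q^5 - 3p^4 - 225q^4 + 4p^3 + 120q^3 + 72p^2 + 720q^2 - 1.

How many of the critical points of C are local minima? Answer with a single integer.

C separates as a function of p plus a function of q, so ∇C=0 decouples.
∂C/∂p = -12p(p - 4)(p + 3) = 0 at p ∈ {-3, 0, 4}; ∂C/∂q = 180q(q - 4)(q - 2)(q + 1) = 0 at q ∈ {-1, 0, 2, 4}.
The Hessian is diagonal: diag(C_pp, C_qq). Second derivatives: C_pp(-3)=-252, C_pp(0)=144, C_pp(4)=-336; C_qq(-1)=-2700, C_qq(0)=1440, C_qq(2)=-2160, C_qq(4)=7200.
Local minima occur where both diagonal entries positive: (0, 0), (0, 4). Count: 2.

2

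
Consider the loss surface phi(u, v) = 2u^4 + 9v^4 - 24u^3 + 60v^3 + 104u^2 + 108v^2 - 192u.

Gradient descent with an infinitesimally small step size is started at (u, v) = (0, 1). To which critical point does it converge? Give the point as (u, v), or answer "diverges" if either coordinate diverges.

(2, 0)

phi is separable, so gradient descent decouples: u follows -∂phi/∂u, v follows -∂phi/∂v.
∂phi/∂u = 8(u - 4)(u - 3)(u - 2); at u=0 this is -192, so u increases.
∂phi/∂v = 36v(v + 2)(v + 3); at v=1 this is 432, so v decreases.
u converges to its nearest critical value 2 (a local min of the u-part); v converges to 0. The iterate converges to (2, 0).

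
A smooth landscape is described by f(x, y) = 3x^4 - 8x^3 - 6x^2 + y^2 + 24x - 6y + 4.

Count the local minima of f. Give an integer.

f separates as a function of x plus a function of y, so ∇f=0 decouples.
∂f/∂x = 12(x - 2)(x - 1)(x + 1) = 0 at x ∈ {-1, 1, 2}; ∂f/∂y = 2(y - 3) = 0 at y ∈ {3}.
The Hessian is diagonal: diag(f_xx, f_yy). Second derivatives: f_xx(-1)=72, f_xx(1)=-24, f_xx(2)=36; f_yy(3)=2.
Local minima occur where both diagonal entries positive: (-1, 3), (2, 3). Count: 2.

2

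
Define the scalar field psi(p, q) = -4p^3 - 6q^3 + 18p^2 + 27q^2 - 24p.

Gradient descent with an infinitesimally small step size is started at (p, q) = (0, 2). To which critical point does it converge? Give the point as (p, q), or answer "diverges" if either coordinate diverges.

(1, 0)

psi is separable, so gradient descent decouples: p follows -∂psi/∂p, q follows -∂psi/∂q.
∂psi/∂p = -12(p - 2)(p - 1); at p=0 this is -24, so p increases.
∂psi/∂q = -18q(q - 3); at q=2 this is 36, so q decreases.
p converges to its nearest critical value 1 (a local min of the p-part); q converges to 0. The iterate converges to (1, 0).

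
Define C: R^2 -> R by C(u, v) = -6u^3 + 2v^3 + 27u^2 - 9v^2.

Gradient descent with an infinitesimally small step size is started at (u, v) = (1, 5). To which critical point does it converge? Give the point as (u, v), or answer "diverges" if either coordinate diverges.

C is separable, so gradient descent decouples: u follows -∂C/∂u, v follows -∂C/∂v.
∂C/∂u = -18u(u - 3); at u=1 this is 36, so u decreases.
∂C/∂v = 6v(v - 3); at v=5 this is 60, so v decreases.
u converges to its nearest critical value 0 (a local min of the u-part); v converges to 3. The iterate converges to (0, 3).

(0, 3)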